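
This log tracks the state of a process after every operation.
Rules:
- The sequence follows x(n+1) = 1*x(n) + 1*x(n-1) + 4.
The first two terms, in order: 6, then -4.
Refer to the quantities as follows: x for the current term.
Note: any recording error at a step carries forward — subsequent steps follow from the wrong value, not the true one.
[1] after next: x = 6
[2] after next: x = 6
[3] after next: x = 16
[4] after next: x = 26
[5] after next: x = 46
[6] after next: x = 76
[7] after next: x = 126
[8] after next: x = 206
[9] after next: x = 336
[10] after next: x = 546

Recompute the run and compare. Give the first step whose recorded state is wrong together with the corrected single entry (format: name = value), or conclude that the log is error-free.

Step 1: x = 1*(-4) + (1)*(6) + (4) = 6 — confirmed correct.
Step 2: x = 1*(6) + (1)*(-4) + (4) = 6 — checks out.
Step 3: x = 1*(6) + (1)*(6) + (4) = 16 — consistent with the log.
Step 4: x = 1*(16) + (1)*(6) + (4) = 26 — exactly as logged.
Step 5: x = 1*(26) + (1)*(16) + (4) = 46 — same as recorded.
Step 6: x = 1*(46) + (1)*(26) + (4) = 76 — in agreement.
Step 7: x = 1*(76) + (1)*(46) + (4) = 126 — same as recorded.
Step 8: x = 1*(126) + (1)*(76) + (4) = 206 — confirmed correct.
Step 9: x = 1*(206) + (1)*(126) + (4) = 336 — confirmed correct.
Step 10: x = 1*(336) + (1)*(206) + (4) = 546 — consistent with the log.
All entries verified; no error found.

no error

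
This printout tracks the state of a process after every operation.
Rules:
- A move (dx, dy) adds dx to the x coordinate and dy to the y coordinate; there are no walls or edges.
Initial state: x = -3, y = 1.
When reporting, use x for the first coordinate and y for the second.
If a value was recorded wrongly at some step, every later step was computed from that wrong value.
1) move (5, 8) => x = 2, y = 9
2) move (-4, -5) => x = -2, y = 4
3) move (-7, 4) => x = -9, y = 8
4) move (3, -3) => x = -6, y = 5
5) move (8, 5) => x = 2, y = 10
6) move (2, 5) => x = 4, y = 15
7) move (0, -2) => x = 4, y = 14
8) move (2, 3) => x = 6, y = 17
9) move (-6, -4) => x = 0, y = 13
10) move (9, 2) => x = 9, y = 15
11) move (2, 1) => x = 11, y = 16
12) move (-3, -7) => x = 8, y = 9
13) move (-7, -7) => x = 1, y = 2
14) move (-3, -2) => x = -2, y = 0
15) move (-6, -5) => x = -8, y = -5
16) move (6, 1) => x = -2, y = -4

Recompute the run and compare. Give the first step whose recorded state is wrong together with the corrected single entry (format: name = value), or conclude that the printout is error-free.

step 7, y = 13

Recomputing the run from the initial state:
step 1: x = 2, y = 9
step 2: x = -2, y = 4
step 3: x = -9, y = 8
step 4: x = -6, y = 5
step 5: x = 2, y = 10
step 6: x = 4, y = 15
step 7: x = 4, y = 13
step 8: x = 6, y = 16
step 9: x = 0, y = 12
step 10: x = 9, y = 14
step 11: x = 11, y = 15
step 12: x = 8, y = 8
step 13: x = 1, y = 1
step 14: x = -2, y = -1
step 15: x = -8, y = -6
step 16: x = -2, y = -5
The first disagreement with the printout is at step 7, where the value should be y = 13.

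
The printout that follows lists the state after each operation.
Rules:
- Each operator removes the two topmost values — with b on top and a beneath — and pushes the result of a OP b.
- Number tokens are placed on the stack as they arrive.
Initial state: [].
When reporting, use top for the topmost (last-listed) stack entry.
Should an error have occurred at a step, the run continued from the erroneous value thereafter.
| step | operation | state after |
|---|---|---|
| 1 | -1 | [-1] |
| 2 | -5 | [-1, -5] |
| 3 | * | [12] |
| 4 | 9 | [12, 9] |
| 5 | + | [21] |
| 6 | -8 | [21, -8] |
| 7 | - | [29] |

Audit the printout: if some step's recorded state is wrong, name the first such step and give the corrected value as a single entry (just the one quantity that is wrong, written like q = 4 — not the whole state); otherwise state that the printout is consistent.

1. push -1: top = -1 (same as recorded)
2. push -5: top = -5 (consistent with the printout)
3. -1 * -5 = 5 (the printout has a different value)
Step 3 is the first one off; corrected, top = 5.

step 3, top = 5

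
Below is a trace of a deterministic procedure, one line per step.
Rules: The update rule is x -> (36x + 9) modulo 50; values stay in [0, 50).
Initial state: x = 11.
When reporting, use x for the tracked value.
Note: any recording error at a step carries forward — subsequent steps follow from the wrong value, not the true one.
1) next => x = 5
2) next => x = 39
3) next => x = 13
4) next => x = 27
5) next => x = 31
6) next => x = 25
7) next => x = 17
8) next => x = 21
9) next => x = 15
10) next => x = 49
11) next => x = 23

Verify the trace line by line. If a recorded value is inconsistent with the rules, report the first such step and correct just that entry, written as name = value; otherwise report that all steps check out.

Recomputing the run from the initial state:
step 1: x = 5
step 2: x = 39
step 3: x = 13
step 4: x = 27
step 5: x = 31
step 6: x = 25
step 7: x = 9
step 8: x = 33
step 9: x = 47
step 10: x = 1
step 11: x = 45
The first disagreement with the trace is at step 7, where the value should be x = 9.

step 7, x = 9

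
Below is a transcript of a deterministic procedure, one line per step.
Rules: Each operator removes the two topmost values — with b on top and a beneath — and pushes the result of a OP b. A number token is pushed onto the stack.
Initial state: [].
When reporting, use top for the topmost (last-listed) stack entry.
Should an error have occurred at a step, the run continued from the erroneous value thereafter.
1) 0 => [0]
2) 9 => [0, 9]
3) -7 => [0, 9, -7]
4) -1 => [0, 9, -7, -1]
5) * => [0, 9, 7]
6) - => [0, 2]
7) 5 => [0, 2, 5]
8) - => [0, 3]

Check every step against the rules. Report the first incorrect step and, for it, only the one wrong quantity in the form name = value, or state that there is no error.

step 8, top = -3

Step 1: push 0: top = 0 — same as recorded.
Step 2: push 9: top = 9 — consistent with the transcript.
Step 3: push -7: top = -7 — checks out.
Step 4: push -1: top = -1 — confirmed correct.
Step 5: -7 * -1 = 7 — matches.
Step 6: 9 - 7 = 2 — matches.
Step 7: push 5: top = 5 — same as recorded.
Step 8: 2 - 5 = -3 — the transcript disagrees here.
First incorrect step: 8; the correct value is top = -3.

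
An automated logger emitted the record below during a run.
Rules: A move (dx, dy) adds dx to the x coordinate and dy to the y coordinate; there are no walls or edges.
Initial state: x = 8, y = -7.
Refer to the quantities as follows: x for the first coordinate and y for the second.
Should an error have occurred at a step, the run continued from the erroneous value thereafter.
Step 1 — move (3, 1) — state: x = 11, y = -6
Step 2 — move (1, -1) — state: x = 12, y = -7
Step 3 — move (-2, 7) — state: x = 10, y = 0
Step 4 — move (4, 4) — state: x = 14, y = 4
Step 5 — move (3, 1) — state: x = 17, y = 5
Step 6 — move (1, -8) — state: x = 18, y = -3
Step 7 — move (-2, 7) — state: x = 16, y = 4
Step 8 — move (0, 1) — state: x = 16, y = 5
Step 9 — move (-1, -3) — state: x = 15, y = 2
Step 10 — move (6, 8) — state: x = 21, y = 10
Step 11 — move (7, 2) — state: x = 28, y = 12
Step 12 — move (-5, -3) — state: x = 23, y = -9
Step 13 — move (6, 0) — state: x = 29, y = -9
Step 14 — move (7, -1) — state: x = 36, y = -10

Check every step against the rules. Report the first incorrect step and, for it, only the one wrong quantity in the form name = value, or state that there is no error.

1. x = 8 + (3) = 11, y = -7 + (1) = -6 (exactly as logged)
2. x = 11 + (1) = 12, y = -6 + (-1) = -7 (matches)
3. x = 12 + (-2) = 10, y = -7 + (7) = 0 (consistent with the record)
4. x = 10 + (4) = 14, y = 0 + (4) = 4 (no discrepancy)
5. x = 14 + (3) = 17, y = 4 + (1) = 5 (verified)
6. x = 17 + (1) = 18, y = 5 + (-8) = -3 (checks out)
7. x = 18 + (-2) = 16, y = -3 + (7) = 4 (verified)
8. x = 16 + (0) = 16, y = 4 + (1) = 5 (same as recorded)
9. x = 16 + (-1) = 15, y = 5 + (-3) = 2 (in agreement)
10. x = 15 + (6) = 21, y = 2 + (8) = 10 (checks out)
11. x = 21 + (7) = 28, y = 10 + (2) = 12 (agrees with the record)
12. x = 28 + (-5) = 23, y = 12 + (-3) = 9 (first mismatch against the record)
So the first discrepancy is step 12, where the right value is y = 9.

step 12, y = 9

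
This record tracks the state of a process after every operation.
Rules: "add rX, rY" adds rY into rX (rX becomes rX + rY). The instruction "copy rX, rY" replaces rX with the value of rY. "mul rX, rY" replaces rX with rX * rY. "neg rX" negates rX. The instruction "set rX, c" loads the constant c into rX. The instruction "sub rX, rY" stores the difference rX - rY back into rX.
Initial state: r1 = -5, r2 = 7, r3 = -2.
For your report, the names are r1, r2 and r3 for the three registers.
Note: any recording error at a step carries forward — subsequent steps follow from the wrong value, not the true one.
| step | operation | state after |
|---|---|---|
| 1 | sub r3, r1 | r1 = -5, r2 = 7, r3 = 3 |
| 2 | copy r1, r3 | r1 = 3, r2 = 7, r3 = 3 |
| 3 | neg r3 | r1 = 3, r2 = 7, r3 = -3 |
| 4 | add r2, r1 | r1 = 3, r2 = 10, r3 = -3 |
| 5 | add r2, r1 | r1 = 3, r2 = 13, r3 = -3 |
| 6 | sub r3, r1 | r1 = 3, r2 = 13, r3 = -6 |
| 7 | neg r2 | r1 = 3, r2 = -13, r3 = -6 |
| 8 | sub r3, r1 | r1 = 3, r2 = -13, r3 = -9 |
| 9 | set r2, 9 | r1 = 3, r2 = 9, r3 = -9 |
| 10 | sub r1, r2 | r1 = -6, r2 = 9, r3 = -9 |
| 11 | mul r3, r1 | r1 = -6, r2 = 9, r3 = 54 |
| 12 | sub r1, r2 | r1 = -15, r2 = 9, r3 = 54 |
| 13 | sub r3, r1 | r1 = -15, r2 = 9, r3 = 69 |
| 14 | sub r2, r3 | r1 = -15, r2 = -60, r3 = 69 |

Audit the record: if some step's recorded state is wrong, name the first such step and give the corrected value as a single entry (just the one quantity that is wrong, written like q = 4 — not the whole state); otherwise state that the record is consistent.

no error

1. r3 = -2 - -5 = 3 (matches)
2. r1 = 3 (same as recorded)
3. r3 = -(3) = -3 (consistent with the record)
4. r2 = 7 + 3 = 10 (verified)
5. r2 = 10 + 3 = 13 (checks out)
6. r3 = -3 - 3 = -6 (checks out)
7. r2 = -(13) = -13 (exactly as logged)
8. r3 = -6 - 3 = -9 (matches)
9. r2 = 9 (in agreement)
10. r1 = 3 - 9 = -6 (consistent with the record)
11. r3 = -9 * -6 = 54 (in agreement)
12. r1 = -6 - 9 = -15 (agrees with the record)
13. r3 = 54 - -15 = 69 (no discrepancy)
14. r2 = 9 - 69 = -60 (agrees with the record)
The whole run recomputes cleanly — no discrepancies.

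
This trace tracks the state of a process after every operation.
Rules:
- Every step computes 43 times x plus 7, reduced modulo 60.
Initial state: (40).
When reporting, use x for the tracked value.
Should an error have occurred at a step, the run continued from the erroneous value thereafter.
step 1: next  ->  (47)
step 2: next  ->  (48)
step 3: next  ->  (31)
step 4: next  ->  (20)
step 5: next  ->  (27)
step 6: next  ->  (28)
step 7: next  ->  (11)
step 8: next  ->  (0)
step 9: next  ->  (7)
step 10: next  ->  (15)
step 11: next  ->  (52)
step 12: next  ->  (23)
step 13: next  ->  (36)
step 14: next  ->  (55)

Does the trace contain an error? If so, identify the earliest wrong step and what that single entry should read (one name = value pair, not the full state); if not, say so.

Recomputing the run from the initial state:
step 1: x = 47
step 2: x = 48
step 3: x = 31
step 4: x = 20
step 5: x = 27
step 6: x = 28
step 7: x = 11
step 8: x = 0
step 9: x = 7
step 10: x = 8
step 11: x = 51
step 12: x = 40
step 13: x = 47
step 14: x = 48
The first disagreement with the trace is at step 10, where the value should be x = 8.

step 10, x = 8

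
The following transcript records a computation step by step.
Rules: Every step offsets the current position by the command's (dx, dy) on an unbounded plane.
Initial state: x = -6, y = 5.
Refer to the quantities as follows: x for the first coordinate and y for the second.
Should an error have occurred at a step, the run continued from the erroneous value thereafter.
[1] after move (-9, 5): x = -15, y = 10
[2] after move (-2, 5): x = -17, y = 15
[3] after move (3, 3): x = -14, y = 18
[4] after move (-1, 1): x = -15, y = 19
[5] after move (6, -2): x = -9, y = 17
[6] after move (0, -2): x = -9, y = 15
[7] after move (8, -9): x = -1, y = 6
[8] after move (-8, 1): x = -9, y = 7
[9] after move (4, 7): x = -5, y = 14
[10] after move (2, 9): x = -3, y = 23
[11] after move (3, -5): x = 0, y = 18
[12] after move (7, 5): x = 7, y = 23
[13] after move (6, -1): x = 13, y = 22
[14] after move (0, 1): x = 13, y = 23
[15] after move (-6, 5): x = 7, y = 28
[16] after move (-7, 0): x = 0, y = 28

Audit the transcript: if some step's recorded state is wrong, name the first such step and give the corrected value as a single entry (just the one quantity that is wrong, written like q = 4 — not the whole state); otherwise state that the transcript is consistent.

no error

1. x = -6 + (-9) = -15, y = 5 + (5) = 10 (confirmed correct)
2. x = -15 + (-2) = -17, y = 10 + (5) = 15 (matches)
3. x = -17 + (3) = -14, y = 15 + (3) = 18 (same as recorded)
4. x = -14 + (-1) = -15, y = 18 + (1) = 19 (agrees with the transcript)
5. x = -15 + (6) = -9, y = 19 + (-2) = 17 (matches)
6. x = -9 + (0) = -9, y = 17 + (-2) = 15 (consistent with the transcript)
7. x = -9 + (8) = -1, y = 15 + (-9) = 6 (consistent with the transcript)
8. x = -1 + (-8) = -9, y = 6 + (1) = 7 (consistent with the transcript)
9. x = -9 + (4) = -5, y = 7 + (7) = 14 (matches)
10. x = -5 + (2) = -3, y = 14 + (9) = 23 (exactly as logged)
11. x = -3 + (3) = 0, y = 23 + (-5) = 18 (checks out)
12. x = 0 + (7) = 7, y = 18 + (5) = 23 (same as recorded)
13. x = 7 + (6) = 13, y = 23 + (-1) = 22 (matches)
14. x = 13 + (0) = 13, y = 22 + (1) = 23 (in agreement)
15. x = 13 + (-6) = 7, y = 23 + (5) = 28 (exactly as logged)
16. x = 7 + (-7) = 0, y = 28 + (0) = 28 (no discrepancy)
All steps check out; nothing to correct.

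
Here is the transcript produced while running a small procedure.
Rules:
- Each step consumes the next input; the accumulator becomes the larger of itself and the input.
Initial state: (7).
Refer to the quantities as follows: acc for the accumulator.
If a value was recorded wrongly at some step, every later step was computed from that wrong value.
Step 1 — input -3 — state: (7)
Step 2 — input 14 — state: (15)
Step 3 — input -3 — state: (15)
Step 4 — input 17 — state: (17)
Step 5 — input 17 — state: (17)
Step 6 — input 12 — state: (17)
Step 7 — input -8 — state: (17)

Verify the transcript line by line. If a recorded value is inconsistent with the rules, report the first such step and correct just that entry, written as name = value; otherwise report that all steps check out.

step 2, acc = 14

Step 1: acc = max(7, -3) = 7 — checks out.
Step 2: acc = max(7, 14) = 14 — the recorded entry deviates here.
First incorrect step: 2; the correct value is acc = 14.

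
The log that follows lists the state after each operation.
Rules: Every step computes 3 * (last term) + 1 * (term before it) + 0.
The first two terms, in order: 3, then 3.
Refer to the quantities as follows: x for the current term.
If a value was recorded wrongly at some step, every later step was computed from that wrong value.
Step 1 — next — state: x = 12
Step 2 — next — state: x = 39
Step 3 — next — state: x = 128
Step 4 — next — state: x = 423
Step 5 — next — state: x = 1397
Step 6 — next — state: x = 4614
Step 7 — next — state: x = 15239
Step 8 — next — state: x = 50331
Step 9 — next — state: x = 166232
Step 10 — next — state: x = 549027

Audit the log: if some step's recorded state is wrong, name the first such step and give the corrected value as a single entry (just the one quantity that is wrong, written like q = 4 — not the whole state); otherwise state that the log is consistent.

step 1: x = 3*(3) + (1)*(3) + (0) = 12 -> agrees with the log
step 2: x = 3*(12) + (1)*(3) + (0) = 39 -> in agreement
step 3: x = 3*(39) + (1)*(12) + (0) = 129 -> this is not what the log shows
First incorrect step: 3; the correct value is x = 129.

step 3, x = 129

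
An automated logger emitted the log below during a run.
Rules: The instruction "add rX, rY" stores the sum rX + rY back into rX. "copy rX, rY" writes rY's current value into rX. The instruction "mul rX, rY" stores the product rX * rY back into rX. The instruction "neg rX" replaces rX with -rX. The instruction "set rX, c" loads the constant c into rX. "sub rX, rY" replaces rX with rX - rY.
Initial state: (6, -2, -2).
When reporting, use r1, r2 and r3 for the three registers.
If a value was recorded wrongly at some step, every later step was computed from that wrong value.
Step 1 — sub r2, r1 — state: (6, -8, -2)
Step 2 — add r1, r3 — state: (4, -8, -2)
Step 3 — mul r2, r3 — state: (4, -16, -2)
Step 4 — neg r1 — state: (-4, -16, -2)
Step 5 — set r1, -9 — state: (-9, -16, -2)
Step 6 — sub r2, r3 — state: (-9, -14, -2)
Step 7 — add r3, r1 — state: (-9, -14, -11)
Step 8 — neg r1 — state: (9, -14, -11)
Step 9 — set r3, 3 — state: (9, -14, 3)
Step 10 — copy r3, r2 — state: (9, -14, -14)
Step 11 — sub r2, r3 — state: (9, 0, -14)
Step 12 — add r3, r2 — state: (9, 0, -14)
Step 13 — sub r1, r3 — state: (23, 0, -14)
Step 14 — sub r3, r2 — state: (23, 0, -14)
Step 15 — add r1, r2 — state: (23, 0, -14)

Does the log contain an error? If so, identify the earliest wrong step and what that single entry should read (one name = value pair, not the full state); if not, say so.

1. r2 = -2 - 6 = -8 (same as recorded)
2. r1 = 6 + -2 = 4 (consistent with the log)
3. r2 = -8 * -2 = 16 (a discrepancy with the log)
First deviation found at step 3; the corrected entry is r2 = 16.

step 3, r2 = 16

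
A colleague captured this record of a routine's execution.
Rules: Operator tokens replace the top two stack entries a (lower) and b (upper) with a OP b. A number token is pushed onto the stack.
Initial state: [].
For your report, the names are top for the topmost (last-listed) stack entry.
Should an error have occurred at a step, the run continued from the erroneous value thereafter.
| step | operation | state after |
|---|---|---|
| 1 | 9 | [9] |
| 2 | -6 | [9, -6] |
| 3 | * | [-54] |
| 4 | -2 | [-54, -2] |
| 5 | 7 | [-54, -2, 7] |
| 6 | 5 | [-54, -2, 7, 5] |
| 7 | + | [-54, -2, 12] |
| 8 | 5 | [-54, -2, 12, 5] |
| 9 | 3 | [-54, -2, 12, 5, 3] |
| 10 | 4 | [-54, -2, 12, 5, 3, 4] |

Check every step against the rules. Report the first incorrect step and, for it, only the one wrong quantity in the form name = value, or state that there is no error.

no error

Step 1: push 9: top = 9 — matches.
Step 2: push -6: top = -6 — consistent with the record.
Step 3: 9 * -6 = -54 — agrees with the record.
Step 4: push -2: top = -2 — same as recorded.
Step 5: push 7: top = 7 — exactly as logged.
Step 6: push 5: top = 5 — exactly as logged.
Step 7: 7 + 5 = 12 — same as recorded.
Step 8: push 5: top = 5 — matches.
Step 9: push 3: top = 3 — confirmed correct.
Step 10: push 4: top = 4 — confirmed correct.
Nothing is out of place; the run is error-free.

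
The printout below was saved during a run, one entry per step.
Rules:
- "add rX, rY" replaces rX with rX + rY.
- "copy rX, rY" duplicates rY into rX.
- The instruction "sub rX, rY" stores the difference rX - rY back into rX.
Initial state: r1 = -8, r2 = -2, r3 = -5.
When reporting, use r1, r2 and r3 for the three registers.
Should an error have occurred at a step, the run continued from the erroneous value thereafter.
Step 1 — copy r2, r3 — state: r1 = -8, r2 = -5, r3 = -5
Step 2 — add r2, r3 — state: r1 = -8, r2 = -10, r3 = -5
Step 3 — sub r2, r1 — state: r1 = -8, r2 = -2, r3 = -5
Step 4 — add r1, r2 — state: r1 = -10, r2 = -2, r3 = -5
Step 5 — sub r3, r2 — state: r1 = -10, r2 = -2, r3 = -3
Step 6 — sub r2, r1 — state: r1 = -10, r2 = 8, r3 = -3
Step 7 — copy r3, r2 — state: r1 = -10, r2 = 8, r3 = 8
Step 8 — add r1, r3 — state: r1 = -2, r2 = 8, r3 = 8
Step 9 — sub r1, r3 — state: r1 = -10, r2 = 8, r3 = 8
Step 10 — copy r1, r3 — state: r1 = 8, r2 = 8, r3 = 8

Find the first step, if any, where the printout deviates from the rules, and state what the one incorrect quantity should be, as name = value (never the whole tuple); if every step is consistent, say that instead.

no error

1. r2 = -5 (verified)
2. r2 = -5 + -5 = -10 (matches)
3. r2 = -10 - -8 = -2 (checks out)
4. r1 = -8 + -2 = -10 (agrees with the printout)
5. r3 = -5 - -2 = -3 (same as recorded)
6. r2 = -2 - -10 = 8 (in agreement)
7. r3 = 8 (same as recorded)
8. r1 = -10 + 8 = -2 (confirmed correct)
9. r1 = -2 - 8 = -10 (matches)
10. r1 = 8 (in agreement)
Every step is consistent.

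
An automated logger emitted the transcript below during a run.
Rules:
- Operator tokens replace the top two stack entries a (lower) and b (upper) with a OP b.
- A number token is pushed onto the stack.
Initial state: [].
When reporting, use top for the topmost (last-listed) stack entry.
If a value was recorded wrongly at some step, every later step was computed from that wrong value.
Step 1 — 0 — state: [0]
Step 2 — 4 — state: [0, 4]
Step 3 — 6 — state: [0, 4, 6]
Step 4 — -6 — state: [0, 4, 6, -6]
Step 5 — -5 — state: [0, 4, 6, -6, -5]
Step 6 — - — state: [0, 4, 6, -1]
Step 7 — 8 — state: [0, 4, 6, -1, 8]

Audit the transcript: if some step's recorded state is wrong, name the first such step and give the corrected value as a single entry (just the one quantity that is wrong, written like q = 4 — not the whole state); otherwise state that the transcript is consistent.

no error

1. push 0: top = 0 (confirmed correct)
2. push 4: top = 4 (checks out)
3. push 6: top = 6 (in agreement)
4. push -6: top = -6 (consistent with the transcript)
5. push -5: top = -5 (no discrepancy)
6. -6 - -5 = -1 (matches)
7. push 8: top = 8 (consistent with the transcript)
Each recorded entry agrees with the recomputation.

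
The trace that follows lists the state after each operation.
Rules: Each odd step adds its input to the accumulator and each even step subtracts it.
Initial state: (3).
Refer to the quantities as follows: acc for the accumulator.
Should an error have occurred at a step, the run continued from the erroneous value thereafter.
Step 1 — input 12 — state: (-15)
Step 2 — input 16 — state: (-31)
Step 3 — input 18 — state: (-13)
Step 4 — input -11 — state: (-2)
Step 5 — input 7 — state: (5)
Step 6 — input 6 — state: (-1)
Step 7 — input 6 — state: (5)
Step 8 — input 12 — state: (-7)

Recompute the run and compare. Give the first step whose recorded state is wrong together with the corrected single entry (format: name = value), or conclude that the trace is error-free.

step 1, acc = 15

Recomputing the run from the initial state:
step 1: acc = 15
step 2: acc = -1
step 3: acc = 17
step 4: acc = 28
step 5: acc = 35
step 6: acc = 29
step 7: acc = 35
step 8: acc = 23
The first disagreement with the trace is at step 1, where the value should be acc = 15.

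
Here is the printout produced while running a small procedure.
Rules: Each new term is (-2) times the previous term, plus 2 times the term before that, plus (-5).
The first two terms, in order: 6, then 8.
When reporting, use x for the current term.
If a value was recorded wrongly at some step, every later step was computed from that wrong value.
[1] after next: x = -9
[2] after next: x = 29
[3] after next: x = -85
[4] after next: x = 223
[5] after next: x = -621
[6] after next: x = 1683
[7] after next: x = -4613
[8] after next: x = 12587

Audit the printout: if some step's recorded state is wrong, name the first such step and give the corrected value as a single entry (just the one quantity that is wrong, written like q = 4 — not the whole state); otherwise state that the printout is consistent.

step 3, x = -81

Recomputing the run from the initial state:
step 1: x = -9
step 2: x = 29
step 3: x = -81
step 4: x = 215
step 5: x = -597
step 6: x = 1619
step 7: x = -4437
step 8: x = 12107
The first disagreement with the printout is at step 3, where the value should be x = -81.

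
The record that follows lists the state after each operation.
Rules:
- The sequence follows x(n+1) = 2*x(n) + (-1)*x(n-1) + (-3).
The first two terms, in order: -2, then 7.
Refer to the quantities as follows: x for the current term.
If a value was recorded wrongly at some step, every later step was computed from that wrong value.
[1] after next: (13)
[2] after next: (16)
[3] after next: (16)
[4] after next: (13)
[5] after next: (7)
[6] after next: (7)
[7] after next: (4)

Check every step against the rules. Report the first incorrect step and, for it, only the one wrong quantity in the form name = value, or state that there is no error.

step 6, x = -2

step 1: x = 2*(7) + (-1)*(-2) + (-3) = 13 -> agrees with the record
step 2: x = 2*(13) + (-1)*(7) + (-3) = 16 -> agrees with the record
step 3: x = 2*(16) + (-1)*(13) + (-3) = 16 -> matches
step 4: x = 2*(16) + (-1)*(16) + (-3) = 13 -> verified
step 5: x = 2*(13) + (-1)*(16) + (-3) = 7 -> checks out
step 6: x = 2*(7) + (-1)*(13) + (-3) = -2 -> this is not what the record shows
So the first discrepancy is step 6, where the right value is x = -2.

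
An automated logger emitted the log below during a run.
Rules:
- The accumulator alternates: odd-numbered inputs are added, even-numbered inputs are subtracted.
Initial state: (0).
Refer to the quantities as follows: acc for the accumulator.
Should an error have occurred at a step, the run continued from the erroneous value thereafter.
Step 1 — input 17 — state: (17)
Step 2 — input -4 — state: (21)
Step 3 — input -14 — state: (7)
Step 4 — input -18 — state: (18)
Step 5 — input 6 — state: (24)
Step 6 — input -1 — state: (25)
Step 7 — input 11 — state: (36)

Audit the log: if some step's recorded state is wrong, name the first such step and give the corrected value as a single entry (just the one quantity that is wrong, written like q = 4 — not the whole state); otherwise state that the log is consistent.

step 4, acc = 25

step 1: acc = 0 + 17 = 17 -> checks out
step 2: acc = 17 - -4 = 21 -> checks out
step 3: acc = 21 + -14 = 7 -> in agreement
step 4: acc = 7 - -18 = 25 -> this is not what the log shows
The audit stops at step 4: the recorded entry is wrong and should be acc = 25.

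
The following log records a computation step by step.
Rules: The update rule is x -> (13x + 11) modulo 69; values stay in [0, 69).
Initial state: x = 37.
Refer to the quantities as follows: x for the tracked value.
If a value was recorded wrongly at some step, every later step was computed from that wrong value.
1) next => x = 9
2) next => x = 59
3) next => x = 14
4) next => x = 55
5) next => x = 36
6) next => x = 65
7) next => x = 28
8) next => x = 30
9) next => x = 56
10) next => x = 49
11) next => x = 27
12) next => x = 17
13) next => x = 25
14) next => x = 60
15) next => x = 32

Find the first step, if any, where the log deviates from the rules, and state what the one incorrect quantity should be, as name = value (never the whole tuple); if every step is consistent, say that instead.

1. x = (13*37 + 11) mod 69 = 9 (no discrepancy)
2. x = (13*9 + 11) mod 69 = 59 (agrees with the log)
3. x = (13*59 + 11) mod 69 = 19 (the recorded entry deviates here)
Step 3 is the first one off; corrected, x = 19.

step 3, x = 19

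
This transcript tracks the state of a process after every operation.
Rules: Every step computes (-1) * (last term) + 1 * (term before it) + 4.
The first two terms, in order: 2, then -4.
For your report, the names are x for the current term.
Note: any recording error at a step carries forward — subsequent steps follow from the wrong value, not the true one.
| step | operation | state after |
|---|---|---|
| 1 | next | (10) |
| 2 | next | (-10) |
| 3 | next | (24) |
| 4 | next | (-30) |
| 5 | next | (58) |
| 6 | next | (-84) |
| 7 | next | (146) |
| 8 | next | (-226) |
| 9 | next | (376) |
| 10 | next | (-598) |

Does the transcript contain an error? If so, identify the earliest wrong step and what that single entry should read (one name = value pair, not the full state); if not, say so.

1. x = -1*(-4) + (1)*(2) + (4) = 10 (checks out)
2. x = -1*(10) + (1)*(-4) + (4) = -10 (same as recorded)
3. x = -1*(-10) + (1)*(10) + (4) = 24 (exactly as logged)
4. x = -1*(24) + (1)*(-10) + (4) = -30 (matches)
5. x = -1*(-30) + (1)*(24) + (4) = 58 (same as recorded)
6. x = -1*(58) + (1)*(-30) + (4) = -84 (no discrepancy)
7. x = -1*(-84) + (1)*(58) + (4) = 146 (checks out)
8. x = -1*(146) + (1)*(-84) + (4) = -226 (in agreement)
9. x = -1*(-226) + (1)*(146) + (4) = 376 (in agreement)
10. x = -1*(376) + (1)*(-226) + (4) = -598 (checks out)
Every step is consistent.

no error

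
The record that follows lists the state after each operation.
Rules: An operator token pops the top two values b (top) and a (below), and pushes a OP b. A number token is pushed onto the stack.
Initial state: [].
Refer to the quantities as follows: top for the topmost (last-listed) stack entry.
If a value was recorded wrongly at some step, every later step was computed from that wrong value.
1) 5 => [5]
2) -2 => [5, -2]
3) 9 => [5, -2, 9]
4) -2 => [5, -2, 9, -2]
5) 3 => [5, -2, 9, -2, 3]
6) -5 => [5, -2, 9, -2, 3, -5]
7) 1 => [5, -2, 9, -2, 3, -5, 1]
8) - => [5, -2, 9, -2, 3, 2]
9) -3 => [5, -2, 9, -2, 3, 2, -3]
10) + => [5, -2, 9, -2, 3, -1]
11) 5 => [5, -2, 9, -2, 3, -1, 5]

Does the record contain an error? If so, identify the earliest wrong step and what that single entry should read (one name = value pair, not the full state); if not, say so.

step 8, top = -6

1. push 5: top = 5 (verified)
2. push -2: top = -2 (in agreement)
3. push 9: top = 9 (consistent with the record)
4. push -2: top = -2 (in agreement)
5. push 3: top = 3 (exactly as logged)
6. push -5: top = -5 (matches)
7. push 1: top = 1 (exactly as logged)
8. -5 - 1 = -6 (the record has a different value)
Step 8 is the first one off; corrected, top = -6.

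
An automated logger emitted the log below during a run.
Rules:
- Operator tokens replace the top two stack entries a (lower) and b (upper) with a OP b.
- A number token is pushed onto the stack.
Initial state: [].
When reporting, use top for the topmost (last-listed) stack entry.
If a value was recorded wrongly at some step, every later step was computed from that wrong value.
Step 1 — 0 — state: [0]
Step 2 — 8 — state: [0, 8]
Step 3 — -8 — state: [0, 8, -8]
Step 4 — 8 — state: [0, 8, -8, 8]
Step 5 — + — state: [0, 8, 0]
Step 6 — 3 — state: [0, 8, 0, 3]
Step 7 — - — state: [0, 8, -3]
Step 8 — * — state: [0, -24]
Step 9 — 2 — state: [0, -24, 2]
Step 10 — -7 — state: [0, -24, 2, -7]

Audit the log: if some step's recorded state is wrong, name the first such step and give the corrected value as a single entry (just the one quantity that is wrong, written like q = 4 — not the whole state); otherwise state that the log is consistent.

Recomputing the run from the initial state:
step 1: [0]
step 2: [0, 8]
step 3: [0, 8, -8]
step 4: [0, 8, -8, 8]
step 5: [0, 8, 0]
step 6: [0, 8, 0, 3]
step 7: [0, 8, -3]
step 8: [0, -24]
step 9: [0, -24, 2]
step 10: [0, -24, 2, -7]
This matches the log at every step.

no error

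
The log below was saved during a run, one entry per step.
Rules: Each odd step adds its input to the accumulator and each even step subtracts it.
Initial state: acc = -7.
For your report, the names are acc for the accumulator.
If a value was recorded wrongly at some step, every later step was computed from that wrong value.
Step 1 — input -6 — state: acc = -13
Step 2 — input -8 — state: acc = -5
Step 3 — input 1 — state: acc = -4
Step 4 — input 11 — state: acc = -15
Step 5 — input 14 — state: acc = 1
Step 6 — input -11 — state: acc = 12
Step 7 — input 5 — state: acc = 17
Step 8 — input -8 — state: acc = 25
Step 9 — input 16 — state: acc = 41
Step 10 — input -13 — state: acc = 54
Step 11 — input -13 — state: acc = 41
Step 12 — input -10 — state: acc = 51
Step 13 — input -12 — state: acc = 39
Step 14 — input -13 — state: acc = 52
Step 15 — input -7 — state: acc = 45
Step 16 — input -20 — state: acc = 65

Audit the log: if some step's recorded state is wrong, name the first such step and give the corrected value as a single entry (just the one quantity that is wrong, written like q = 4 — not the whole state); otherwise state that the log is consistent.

step 1: acc = -7 + -6 = -13 -> checks out
step 2: acc = -13 - -8 = -5 -> exactly as logged
step 3: acc = -5 + 1 = -4 -> confirmed correct
step 4: acc = -4 - 11 = -15 -> confirmed correct
step 5: acc = -15 + 14 = -1 -> the log disagrees here
First deviation found at step 5; the corrected entry is acc = -1.

step 5, acc = -1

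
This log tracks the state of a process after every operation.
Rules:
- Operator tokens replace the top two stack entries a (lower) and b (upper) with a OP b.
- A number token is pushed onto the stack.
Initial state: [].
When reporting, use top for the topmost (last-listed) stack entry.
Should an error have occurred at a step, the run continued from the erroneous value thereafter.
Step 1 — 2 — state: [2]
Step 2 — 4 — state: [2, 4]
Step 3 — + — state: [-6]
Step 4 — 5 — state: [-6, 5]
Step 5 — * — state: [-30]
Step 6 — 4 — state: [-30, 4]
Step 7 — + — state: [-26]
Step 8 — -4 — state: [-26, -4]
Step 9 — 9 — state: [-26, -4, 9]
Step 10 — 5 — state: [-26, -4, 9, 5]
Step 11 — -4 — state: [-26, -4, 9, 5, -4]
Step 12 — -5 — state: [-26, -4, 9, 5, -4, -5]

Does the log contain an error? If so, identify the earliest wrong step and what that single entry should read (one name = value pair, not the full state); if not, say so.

step 3, top = 6

1. push 2: top = 2 (verified)
2. push 4: top = 4 (checks out)
3. 2 + 4 = 6 (the recorded entry deviates here)
Step 3 is the first one off; corrected, top = 6.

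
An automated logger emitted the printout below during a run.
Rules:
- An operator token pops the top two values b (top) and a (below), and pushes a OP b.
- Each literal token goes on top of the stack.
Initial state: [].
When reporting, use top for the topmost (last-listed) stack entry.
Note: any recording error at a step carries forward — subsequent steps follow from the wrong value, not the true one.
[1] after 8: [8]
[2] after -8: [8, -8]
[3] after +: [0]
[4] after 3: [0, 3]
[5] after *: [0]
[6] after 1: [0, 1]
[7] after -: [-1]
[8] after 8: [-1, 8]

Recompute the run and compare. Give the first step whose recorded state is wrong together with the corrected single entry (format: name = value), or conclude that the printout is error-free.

no error

step 1: push 8: top = 8 -> matches
step 2: push -8: top = -8 -> no discrepancy
step 3: 8 + -8 = 0 -> matches
step 4: push 3: top = 3 -> same as recorded
step 5: 0 * 3 = 0 -> verified
step 6: push 1: top = 1 -> in agreement
step 7: 0 - 1 = -1 -> confirmed correct
step 8: push 8: top = 8 -> exactly as logged
Every step is consistent.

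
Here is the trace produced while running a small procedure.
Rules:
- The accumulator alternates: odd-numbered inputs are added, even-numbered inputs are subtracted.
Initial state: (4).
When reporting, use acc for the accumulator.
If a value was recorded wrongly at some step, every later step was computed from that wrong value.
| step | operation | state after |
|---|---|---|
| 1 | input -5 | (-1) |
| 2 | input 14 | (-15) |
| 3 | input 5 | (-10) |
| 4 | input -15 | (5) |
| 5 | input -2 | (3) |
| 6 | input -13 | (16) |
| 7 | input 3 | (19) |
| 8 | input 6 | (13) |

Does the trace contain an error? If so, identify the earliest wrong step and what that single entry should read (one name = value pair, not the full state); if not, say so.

no error

1. acc = 4 + -5 = -1 (same as recorded)
2. acc = -1 - 14 = -15 (agrees with the trace)
3. acc = -15 + 5 = -10 (matches)
4. acc = -10 - -15 = 5 (confirmed correct)
5. acc = 5 + -2 = 3 (agrees with the trace)
6. acc = 3 - -13 = 16 (exactly as logged)
7. acc = 16 + 3 = 19 (checks out)
8. acc = 19 - 6 = 13 (in agreement)
No step deviates from the rules.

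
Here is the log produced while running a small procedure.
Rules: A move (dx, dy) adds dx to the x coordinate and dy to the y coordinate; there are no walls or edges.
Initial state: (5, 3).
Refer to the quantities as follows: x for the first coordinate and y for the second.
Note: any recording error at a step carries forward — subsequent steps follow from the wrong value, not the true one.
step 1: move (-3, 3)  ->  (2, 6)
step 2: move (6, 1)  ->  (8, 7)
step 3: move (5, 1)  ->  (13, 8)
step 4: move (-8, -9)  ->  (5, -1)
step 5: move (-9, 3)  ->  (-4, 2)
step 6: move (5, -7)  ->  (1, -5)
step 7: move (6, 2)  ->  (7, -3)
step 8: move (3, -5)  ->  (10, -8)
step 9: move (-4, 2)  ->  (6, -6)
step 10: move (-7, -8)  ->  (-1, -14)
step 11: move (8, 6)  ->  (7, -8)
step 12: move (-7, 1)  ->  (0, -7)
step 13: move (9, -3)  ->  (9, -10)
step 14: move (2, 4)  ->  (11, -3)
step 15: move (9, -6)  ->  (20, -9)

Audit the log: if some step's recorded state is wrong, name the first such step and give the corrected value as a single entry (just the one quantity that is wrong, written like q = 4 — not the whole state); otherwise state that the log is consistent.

step 1: x = 5 + (-3) = 2, y = 3 + (3) = 6 -> checks out
step 2: x = 2 + (6) = 8, y = 6 + (1) = 7 -> in agreement
step 3: x = 8 + (5) = 13, y = 7 + (1) = 8 -> consistent with the log
step 4: x = 13 + (-8) = 5, y = 8 + (-9) = -1 -> in agreement
step 5: x = 5 + (-9) = -4, y = -1 + (3) = 2 -> consistent with the log
step 6: x = -4 + (5) = 1, y = 2 + (-7) = -5 -> checks out
step 7: x = 1 + (6) = 7, y = -5 + (2) = -3 -> consistent with the log
step 8: x = 7 + (3) = 10, y = -3 + (-5) = -8 -> no discrepancy
step 9: x = 10 + (-4) = 6, y = -8 + (2) = -6 -> matches
step 10: x = 6 + (-7) = -1, y = -6 + (-8) = -14 -> same as recorded
step 11: x = -1 + (8) = 7, y = -14 + (6) = -8 -> exactly as logged
step 12: x = 7 + (-7) = 0, y = -8 + (1) = -7 -> checks out
step 13: x = 0 + (9) = 9, y = -7 + (-3) = -10 -> in agreement
step 14: x = 9 + (2) = 11, y = -10 + (4) = -6 -> a discrepancy with the log
That makes step 14 the first incorrect line — y = -6 is what it should show.

step 14, y = -6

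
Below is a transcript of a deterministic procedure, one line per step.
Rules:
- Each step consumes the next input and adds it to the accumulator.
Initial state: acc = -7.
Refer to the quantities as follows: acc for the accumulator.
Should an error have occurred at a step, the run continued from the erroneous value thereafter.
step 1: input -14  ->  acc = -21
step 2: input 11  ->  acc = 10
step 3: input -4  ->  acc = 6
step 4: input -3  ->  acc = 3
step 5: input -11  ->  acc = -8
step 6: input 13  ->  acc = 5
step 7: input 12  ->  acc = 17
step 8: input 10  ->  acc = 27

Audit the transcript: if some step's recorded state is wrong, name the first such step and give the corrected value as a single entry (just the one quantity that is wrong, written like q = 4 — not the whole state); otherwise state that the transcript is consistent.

step 1: acc = -7 + -14 = -21 -> matches
step 2: acc = -21 + 11 = -10 -> the recorded entry deviates here
The earliest wrong entry is at step 2: it should read acc = -10.

step 2, acc = -10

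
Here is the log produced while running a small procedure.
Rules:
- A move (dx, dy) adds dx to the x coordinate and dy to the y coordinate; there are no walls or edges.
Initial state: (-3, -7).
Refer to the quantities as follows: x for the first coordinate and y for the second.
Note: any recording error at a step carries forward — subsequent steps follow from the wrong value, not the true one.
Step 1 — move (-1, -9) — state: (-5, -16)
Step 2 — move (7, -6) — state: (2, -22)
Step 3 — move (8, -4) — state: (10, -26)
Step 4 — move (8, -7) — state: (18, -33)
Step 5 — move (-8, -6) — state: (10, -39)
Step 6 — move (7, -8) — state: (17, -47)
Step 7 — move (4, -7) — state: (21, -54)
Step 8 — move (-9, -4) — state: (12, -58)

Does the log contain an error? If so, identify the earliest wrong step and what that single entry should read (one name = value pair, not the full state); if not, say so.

Recomputing the run from the initial state:
step 1: x = -4, y = -16
step 2: x = 3, y = -22
step 3: x = 11, y = -26
step 4: x = 19, y = -33
step 5: x = 11, y = -39
step 6: x = 18, y = -47
step 7: x = 22, y = -54
step 8: x = 13, y = -58
The first disagreement with the log is at step 1, where the value should be x = -4.

step 1, x = -4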